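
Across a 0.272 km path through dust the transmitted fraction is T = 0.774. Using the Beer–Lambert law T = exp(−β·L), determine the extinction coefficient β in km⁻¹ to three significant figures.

Beer–Lambert: T = exp(−βL) ⇒ β = −ln(T)/L = −ln(0.774)/0.272 = 0.2562/0.272 = 0.9419 km⁻¹.

0.942 km⁻¹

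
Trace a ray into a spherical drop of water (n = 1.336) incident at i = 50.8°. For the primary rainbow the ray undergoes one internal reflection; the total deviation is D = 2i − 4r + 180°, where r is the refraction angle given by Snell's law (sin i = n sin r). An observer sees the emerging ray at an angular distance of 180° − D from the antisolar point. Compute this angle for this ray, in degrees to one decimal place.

40.2°

sin r = sin 50.8° / 1.336 = 0.7749/1.336 = 0.5800; r = 35.45°.
D = 2·50.8° − 4·35.45° + 180° = 101.60° − 141.82° + 180° = 139.78°.
Angle from antisolar point = 180° − D = 40.22°.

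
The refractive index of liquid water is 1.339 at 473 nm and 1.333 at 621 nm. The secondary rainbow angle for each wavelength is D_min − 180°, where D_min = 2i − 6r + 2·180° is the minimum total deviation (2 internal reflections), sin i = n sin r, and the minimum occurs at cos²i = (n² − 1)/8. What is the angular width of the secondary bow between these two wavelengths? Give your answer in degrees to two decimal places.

1.56°

At 473 nm (n = 1.339): cos²i = 0.09912 → i = 71.650°, r = 45.141°, D_min = 232.451°, rainbow angle = 52.451°.
At 621 nm (n = 1.333): cos²i = 0.09711 → i = 71.843°, r = 45.466°, D_min = 230.891°, rainbow angle = 50.891°.
Angular width = |52.451° − 50.891°| = 1.560°.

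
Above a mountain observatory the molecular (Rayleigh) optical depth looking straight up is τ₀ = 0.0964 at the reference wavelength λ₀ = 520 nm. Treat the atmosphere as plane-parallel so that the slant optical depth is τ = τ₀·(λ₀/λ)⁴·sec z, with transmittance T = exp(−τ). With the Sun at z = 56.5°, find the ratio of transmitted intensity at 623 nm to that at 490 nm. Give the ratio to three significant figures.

Airmass: sec 56.5° = 1.8118.
τ(623 nm) = 0.0964 × (520/623)⁴ × 1.8118 = 0.0964 × 0.4854 × 1.8118 = 0.0848.
τ(490 nm) = 0.0964 × (520/490)⁴ × 1.8118 = 0.0964 × 1.2683 × 1.8118 = 0.2215.
T(623)/T(490) = exp(τ_B − τ_A) = exp(0.1368) = 1.1465.

1.15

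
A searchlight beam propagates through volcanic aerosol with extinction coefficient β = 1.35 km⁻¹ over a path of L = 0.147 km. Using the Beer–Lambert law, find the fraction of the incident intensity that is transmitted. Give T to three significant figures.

0.820

τ = β·L = 1.35 × 0.147 = 0.1985.
T = exp(−0.1985) = 0.8200.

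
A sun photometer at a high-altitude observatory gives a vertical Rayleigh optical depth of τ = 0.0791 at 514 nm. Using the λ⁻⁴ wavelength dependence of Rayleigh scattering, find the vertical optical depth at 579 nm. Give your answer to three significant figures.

τ(579 nm) = τ(514 nm) × (514/579)⁴ = 0.0791 × (0.8877)⁴ = 0.0791 × 0.6211 = 0.0491.

0.0491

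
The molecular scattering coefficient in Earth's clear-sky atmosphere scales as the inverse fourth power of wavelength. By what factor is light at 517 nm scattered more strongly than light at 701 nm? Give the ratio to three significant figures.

3.38

Rayleigh scattering ∝ λ⁻⁴, so the ratio of coefficients is the inverse fourth power of the wavelength ratio.
σ(517)/σ(701) = (701/517)⁴ = (1.3559)⁴ = 3.38.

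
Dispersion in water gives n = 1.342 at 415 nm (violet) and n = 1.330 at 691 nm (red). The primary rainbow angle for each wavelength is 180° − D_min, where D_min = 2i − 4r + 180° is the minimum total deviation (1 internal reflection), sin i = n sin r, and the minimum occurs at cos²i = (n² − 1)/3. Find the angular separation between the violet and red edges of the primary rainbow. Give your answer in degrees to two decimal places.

At 415 nm (n = 1.342): cos²i = 0.26699 → i = 58.888°, r = 39.641°, D_min = 139.213°, rainbow angle = 40.787°.
At 691 nm (n = 1.330): cos²i = 0.25630 → i = 59.585°, r = 40.422°, D_min = 137.484°, rainbow angle = 42.516°.
Angular width = |40.787° − 42.516°| = 1.729°.

1.73°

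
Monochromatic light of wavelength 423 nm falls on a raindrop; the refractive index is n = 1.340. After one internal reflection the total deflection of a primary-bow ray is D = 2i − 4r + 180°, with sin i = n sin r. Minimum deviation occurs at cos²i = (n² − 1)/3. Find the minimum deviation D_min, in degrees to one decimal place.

138.9°

cos²i = (1.79560 − 1)/3 = 0.26520; i = arccos(0.51498) = 59.004°.
sin r = sin 59.004°/1.340 = 0.63971; r = 39.770°.
D_min = 2·59.004° − 4·39.770° + 180° = 138.929°.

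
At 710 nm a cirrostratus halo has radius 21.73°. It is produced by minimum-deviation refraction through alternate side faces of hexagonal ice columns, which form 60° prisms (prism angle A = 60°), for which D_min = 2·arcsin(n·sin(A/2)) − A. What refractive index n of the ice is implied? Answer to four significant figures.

Rearranging: n = sin((D_min + A)/2) / sin(A/2).
(D_min + A)/2 = (21.73° + 60°)/2 = 40.865°.
n = sin 40.865° / sin 30° = 0.6543 / 0.5000 = 1.3086.

1.309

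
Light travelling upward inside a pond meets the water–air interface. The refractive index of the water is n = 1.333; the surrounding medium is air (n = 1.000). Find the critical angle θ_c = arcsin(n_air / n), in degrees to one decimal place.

sin θ_c = n_air / n = 1.000 / 1.333 = 0.7502.
θ_c = arcsin(0.7502) = 48.61°.

48.6°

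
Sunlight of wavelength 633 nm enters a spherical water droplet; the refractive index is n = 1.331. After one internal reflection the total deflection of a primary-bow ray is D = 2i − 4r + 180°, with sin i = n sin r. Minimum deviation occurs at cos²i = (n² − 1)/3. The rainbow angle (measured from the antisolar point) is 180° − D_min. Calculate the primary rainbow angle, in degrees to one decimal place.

42.4°

cos²i = (1.77156 − 1)/3 = 0.25719; i = arccos(0.50714) = 59.527°.
sin r = sin 59.527°/1.331 = 0.64753; r = 40.356°.
D_min = 2·59.527° − 4·40.356° + 180° = 137.630°.
Rainbow angle = 180° − D_min = 42.370°.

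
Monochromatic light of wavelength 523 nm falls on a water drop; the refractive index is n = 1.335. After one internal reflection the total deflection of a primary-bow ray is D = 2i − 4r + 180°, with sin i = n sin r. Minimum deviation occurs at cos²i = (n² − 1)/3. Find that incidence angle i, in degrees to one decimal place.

cos²i = (1.335² − 1)/3 = (1.78222 − 1)/3 = 0.26074.
cos i = 0.51063, so i = 59.294°.

59.3°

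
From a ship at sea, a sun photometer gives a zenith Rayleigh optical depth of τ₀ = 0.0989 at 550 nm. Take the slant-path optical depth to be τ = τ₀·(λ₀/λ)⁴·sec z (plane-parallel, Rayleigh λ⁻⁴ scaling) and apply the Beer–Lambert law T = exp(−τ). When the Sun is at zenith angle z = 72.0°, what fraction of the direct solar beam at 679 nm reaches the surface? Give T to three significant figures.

0.871

sec 72.0° = 3.2361.
τ = 0.0989 × (550/679)⁴ × 3.2361 = 0.0989 × 0.4305 × 3.2361 = 0.1378.
T = exp(−0.1378) = 0.8713.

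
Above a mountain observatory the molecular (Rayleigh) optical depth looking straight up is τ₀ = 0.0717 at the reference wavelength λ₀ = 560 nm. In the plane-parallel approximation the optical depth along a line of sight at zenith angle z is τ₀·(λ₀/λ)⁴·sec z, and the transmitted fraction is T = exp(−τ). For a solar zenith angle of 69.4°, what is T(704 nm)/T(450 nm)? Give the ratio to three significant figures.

Airmass: sec 69.4° = 2.8422.
τ(704 nm) = 0.0717 × (560/704)⁴ × 2.8422 = 0.0717 × 0.4004 × 2.8422 = 0.0816.
τ(450 nm) = 0.0717 × (560/450)⁴ × 2.8422 = 0.0717 × 2.3983 × 2.8422 = 0.4887.
T(704)/T(450) = exp(τ_B − τ_A) = exp(0.4071) = 1.5025.

1.50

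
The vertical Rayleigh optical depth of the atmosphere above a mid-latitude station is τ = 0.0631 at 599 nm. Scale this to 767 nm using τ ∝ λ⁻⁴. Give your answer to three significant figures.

τ(767 nm) = τ(599 nm) × (599/767)⁴ = 0.0631 × (0.7810)⁴ = 0.0631 × 0.3720 = 0.0235.

0.0235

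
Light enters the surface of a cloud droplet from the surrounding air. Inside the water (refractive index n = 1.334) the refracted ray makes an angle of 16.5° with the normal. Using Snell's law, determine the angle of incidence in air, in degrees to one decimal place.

22.3°

Snell: sin θ_i = n · sin θ_r = 1.334 × sin 16.5° = 1.334 × 0.2840 = 0.3789.
θ_i = arcsin(0.3789) = 22.26°.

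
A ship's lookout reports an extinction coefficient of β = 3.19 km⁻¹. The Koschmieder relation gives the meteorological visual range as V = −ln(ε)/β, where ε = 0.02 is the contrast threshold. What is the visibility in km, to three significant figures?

V = −ln(0.02) / 3.19 = 3.912 / 3.19 = 1.2263 km.

1.23 km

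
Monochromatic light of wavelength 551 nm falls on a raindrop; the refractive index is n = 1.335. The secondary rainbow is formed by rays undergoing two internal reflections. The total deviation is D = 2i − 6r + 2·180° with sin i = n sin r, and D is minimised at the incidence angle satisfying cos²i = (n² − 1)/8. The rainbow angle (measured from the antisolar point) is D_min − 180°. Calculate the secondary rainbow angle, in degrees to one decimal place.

cos²i = (1.78222 − 1)/8 = 0.09778; i = arccos(0.31269) = 71.778°.
sin r = sin 71.778°/1.335 = 0.71150; r = 45.357°.
D_min = 2·71.778° − 6·45.357° + 360° = 231.414°.
Rainbow angle = D_min − 180° = 51.414°.

51.4°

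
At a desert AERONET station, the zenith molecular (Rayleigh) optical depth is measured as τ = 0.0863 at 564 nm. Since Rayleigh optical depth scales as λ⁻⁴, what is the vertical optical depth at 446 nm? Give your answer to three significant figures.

0.221

τ(446 nm) = τ(564 nm) × (564/446)⁴ = 0.0863 × (1.2646)⁴ = 0.0863 × 2.5573 = 0.2207.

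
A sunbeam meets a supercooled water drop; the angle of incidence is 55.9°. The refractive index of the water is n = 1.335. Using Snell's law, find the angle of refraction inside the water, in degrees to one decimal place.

Snell: sin θ_r = sin θ_i / n = sin 55.9° / 1.335 = 0.8281 / 1.335 = 0.6203.
θ_r = arcsin(0.6203) = 38.34°.

38.3°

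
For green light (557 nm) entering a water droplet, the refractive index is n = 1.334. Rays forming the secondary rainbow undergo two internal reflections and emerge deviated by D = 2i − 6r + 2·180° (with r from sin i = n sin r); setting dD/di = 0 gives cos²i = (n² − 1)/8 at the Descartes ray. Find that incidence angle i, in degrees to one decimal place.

71.8°

cos²i = (1.334² − 1)/8 = (1.77956 − 1)/8 = 0.09744.
cos i = 0.31216, so i = 71.810°.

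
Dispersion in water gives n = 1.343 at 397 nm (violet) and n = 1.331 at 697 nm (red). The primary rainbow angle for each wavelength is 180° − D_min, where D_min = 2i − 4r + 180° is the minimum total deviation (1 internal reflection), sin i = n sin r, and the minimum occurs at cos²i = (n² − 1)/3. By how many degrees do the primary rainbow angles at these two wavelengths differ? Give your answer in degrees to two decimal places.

At 397 nm (n = 1.343): cos²i = 0.26788 → i = 58.830°, r = 39.577°, D_min = 139.354°, rainbow angle = 40.646°.
At 697 nm (n = 1.331): cos²i = 0.25719 → i = 59.527°, r = 40.356°, D_min = 137.630°, rainbow angle = 42.370°.
Angular width = |40.646° − 42.370°| = 1.724°.

1.72°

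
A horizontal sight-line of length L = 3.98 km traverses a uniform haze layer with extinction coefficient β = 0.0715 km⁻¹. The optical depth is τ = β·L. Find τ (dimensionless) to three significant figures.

0.285

τ = β·L = 0.0715 × 3.98 = 0.2846.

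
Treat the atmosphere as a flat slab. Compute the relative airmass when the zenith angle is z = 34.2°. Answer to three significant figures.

1.21

X = sec z = 1/cos 34.2° = 1/0.8271 = 1.2091.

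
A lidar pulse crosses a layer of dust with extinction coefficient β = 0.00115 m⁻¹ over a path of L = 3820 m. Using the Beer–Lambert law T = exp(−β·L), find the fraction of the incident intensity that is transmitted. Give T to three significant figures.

τ = β·L = 0.00115 × 3820 = 4.3930.
T = exp(−4.3930) = 0.0124.

0.0124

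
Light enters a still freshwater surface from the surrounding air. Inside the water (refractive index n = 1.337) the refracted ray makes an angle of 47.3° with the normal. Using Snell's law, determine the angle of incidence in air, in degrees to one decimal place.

Snell: sin θ_i = n · sin θ_r = 1.337 × sin 47.3° = 1.337 × 0.7349 = 0.9826.
θ_i = arcsin(0.9826) = 79.29°.

79.3°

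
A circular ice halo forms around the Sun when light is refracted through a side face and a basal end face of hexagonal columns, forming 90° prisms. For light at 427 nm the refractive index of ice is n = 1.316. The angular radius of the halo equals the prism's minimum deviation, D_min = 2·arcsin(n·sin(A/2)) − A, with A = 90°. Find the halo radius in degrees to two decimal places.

n·sin(A/2) = 1.316 × sin 45° = 1.316 × 0.7071 = 0.9306.
D_min = 2·arcsin(0.9306) − 90° = 2 × 68.521° − 90° = 47.042°.

47.04°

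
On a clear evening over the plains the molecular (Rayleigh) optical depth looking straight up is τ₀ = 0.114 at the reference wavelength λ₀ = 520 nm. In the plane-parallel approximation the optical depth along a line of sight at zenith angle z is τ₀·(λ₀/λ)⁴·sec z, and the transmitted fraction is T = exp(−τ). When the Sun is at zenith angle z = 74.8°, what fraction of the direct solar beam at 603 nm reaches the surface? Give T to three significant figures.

0.786

sec 74.8° = 3.8140.
τ = 0.114 × (520/603)⁴ × 3.8140 = 0.114 × 0.5530 × 3.8140 = 0.2405.
T = exp(−0.2405) = 0.7863.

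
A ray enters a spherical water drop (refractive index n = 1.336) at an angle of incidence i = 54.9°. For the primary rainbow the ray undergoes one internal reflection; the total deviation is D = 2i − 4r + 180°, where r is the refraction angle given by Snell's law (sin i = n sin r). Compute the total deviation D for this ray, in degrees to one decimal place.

138.8°

sin r = sin 54.9° / 1.336 = 0.8181/1.336 = 0.6124; r = 37.76°.
D = 2·54.9° − 4·37.76° + 180° = 109.80° − 151.05° + 180° = 138.75°.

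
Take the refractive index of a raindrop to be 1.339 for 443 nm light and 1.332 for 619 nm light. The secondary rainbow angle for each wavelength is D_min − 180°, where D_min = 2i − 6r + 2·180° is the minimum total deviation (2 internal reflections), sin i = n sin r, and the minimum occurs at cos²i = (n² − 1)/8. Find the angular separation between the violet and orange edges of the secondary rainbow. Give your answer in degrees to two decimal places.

1.82°

At 443 nm (n = 1.339): cos²i = 0.09912 → i = 71.650°, r = 45.141°, D_min = 232.451°, rainbow angle = 52.451°.
At 619 nm (n = 1.332): cos²i = 0.09678 → i = 71.875°, r = 45.520°, D_min = 230.628°, rainbow angle = 50.628°.
Angular width = |52.451° − 50.628°| = 1.823°.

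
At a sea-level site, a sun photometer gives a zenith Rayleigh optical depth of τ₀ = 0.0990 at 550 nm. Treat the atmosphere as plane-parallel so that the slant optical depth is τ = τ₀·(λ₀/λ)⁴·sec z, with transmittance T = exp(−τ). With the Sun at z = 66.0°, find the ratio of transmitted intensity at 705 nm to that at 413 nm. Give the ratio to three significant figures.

1.96

Airmass: sec 66.0° = 2.4586.
τ(705 nm) = 0.0990 × (550/705)⁴ × 2.4586 = 0.0990 × 0.3704 × 2.4586 = 0.0902.
τ(413 nm) = 0.0990 × (550/413)⁴ × 2.4586 = 0.0990 × 3.1452 × 2.4586 = 0.7655.
T(705)/T(413) = exp(τ_B − τ_A) = exp(0.6754) = 1.9648.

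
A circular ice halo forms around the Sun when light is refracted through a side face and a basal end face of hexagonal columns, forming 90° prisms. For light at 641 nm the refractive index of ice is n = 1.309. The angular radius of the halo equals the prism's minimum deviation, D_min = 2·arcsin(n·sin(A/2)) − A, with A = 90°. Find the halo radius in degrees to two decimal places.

n·sin(A/2) = 1.309 × sin 45° = 1.309 × 0.7071 = 0.9256.
D_min = 2·arcsin(0.9256) − 90° = 2 × 67.759° − 90° = 45.519°.

45.52°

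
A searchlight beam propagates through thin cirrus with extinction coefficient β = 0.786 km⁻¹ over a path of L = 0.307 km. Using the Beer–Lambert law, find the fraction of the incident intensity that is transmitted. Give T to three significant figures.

τ = β·L = 0.786 × 0.307 = 0.2413.
T = exp(−0.2413) = 0.7856.

0.786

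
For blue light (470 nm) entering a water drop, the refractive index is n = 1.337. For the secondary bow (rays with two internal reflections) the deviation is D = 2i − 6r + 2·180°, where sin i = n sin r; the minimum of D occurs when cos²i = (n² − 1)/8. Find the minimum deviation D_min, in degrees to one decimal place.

231.9°

cos²i = (1.78757 − 1)/8 = 0.09845; i = arccos(0.31376) = 71.714°.
sin r = sin 71.714°/1.337 = 0.71017; r = 45.249°.
D_min = 2·71.714° − 6·45.249° + 360° = 231.934°.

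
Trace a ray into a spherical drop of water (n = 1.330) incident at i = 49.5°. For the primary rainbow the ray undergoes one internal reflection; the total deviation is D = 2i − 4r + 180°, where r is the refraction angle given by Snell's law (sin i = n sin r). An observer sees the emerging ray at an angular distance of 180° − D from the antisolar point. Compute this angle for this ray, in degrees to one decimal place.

sin r = sin 49.5° / 1.330 = 0.7604/1.330 = 0.5717; r = 34.87°.
D = 2·49.5° − 4·34.87° + 180° = 99.00° − 139.48° + 180° = 139.52°.
Angle from antisolar point = 180° − D = 40.48°.

40.5°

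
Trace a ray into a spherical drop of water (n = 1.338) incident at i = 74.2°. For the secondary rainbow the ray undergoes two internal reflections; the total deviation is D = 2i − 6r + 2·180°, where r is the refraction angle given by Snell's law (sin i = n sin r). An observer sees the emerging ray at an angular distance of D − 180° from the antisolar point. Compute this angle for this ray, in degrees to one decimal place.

sin r = sin 74.2° / 1.338 = 0.9622/1.338 = 0.7191; r = 45.98°.
D = 2·74.2° − 6·45.98° + 2·180° = 148.40° − 275.90° + 360° = 232.50°.
Angle from antisolar point = D − 180° = 52.50°.

52.5°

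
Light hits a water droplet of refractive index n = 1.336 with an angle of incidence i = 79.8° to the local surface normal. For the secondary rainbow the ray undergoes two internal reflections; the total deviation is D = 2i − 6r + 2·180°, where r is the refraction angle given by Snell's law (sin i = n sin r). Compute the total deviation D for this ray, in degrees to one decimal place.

234.9°

sin r = sin 79.8° / 1.336 = 0.9842/1.336 = 0.7367; r = 47.45°.
D = 2·79.8° − 6·47.45° + 2·180° = 159.60° − 284.69° + 360° = 234.91°.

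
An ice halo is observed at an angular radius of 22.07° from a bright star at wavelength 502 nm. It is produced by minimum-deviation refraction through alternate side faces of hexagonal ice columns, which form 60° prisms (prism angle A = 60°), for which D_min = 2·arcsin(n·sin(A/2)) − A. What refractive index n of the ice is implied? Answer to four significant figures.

Rearranging: n = sin((D_min + A)/2) / sin(A/2).
(D_min + A)/2 = (22.07° + 60°)/2 = 41.035°.
n = sin 41.035° / sin 30° = 0.6565 / 0.5000 = 1.3130.

1.313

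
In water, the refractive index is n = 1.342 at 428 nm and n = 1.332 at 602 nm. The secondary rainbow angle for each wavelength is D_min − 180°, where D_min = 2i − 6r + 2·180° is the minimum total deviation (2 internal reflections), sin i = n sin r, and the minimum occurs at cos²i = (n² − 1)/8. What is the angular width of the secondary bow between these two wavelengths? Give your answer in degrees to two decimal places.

At 428 nm (n = 1.342): cos²i = 0.10012 → i = 71.554°, r = 44.981°, D_min = 233.222°, rainbow angle = 53.222°.
At 602 nm (n = 1.332): cos²i = 0.09678 → i = 71.875°, r = 45.520°, D_min = 230.628°, rainbow angle = 50.628°.
Angular width = |53.222° − 50.628°| = 2.594°.

2.59°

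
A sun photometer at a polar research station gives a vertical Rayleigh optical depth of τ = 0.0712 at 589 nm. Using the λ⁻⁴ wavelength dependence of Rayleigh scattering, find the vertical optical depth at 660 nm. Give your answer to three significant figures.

τ(660 nm) = τ(589 nm) × (589/660)⁴ = 0.0712 × (0.8924)⁴ = 0.0712 × 0.6343 = 0.0452.

0.0452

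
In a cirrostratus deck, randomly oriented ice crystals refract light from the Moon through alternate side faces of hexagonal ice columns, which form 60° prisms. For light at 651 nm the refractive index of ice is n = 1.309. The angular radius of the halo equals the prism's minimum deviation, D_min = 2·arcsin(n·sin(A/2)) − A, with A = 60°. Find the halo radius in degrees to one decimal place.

21.8°

n·sin(A/2) = 1.309 × sin 30° = 1.309 × 0.5000 = 0.6545.
D_min = 2·arcsin(0.6545) − 60° = 2 × 40.882° − 60° = 21.763°.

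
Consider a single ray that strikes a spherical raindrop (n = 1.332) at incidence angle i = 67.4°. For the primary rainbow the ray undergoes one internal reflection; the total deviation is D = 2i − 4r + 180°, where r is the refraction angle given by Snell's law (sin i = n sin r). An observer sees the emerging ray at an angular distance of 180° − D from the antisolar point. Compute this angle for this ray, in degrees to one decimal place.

sin r = sin 67.4° / 1.332 = 0.9232/1.332 = 0.6931; r = 43.88°.
D = 2·67.4° − 4·43.88° + 180° = 134.80° − 175.50° + 180° = 139.30°.
Angle from antisolar point = 180° − D = 40.70°.

40.7°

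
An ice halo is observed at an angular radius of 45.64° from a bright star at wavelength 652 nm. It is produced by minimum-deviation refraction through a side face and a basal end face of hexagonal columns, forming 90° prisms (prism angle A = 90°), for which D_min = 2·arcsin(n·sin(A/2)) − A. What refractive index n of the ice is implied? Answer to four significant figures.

Rearranging: n = sin((D_min + A)/2) / sin(A/2).
(D_min + A)/2 = (45.64° + 90°)/2 = 67.820°.
n = sin 67.820° / sin 45° = 0.9260 / 0.7071 = 1.3096.

1.310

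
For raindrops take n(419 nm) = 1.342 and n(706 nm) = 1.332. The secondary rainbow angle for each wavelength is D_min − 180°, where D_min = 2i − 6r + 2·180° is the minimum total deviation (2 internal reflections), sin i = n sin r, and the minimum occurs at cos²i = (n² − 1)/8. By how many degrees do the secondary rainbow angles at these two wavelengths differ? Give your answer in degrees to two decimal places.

2.59°

At 419 nm (n = 1.342): cos²i = 0.10012 → i = 71.554°, r = 44.981°, D_min = 233.222°, rainbow angle = 53.222°.
At 706 nm (n = 1.332): cos²i = 0.09678 → i = 71.875°, r = 45.520°, D_min = 230.628°, rainbow angle = 50.628°.
Angular width = |53.222° − 50.628°| = 2.594°.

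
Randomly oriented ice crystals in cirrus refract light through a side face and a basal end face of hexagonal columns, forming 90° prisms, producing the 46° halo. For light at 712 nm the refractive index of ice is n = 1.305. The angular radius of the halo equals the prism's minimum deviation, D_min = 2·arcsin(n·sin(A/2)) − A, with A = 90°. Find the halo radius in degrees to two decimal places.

44.67°

n·sin(A/2) = 1.305 × sin 45° = 1.305 × 0.7071 = 0.9228.
D_min = 2·arcsin(0.9228) − 90° = 2 × 67.335° − 90° = 44.670°.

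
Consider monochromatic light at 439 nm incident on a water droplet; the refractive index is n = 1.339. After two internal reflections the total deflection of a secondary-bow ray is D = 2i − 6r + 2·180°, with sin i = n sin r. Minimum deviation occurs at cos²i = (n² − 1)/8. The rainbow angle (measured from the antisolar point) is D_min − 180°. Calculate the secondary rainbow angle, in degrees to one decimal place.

52.5°

cos²i = (1.79292 − 1)/8 = 0.09912; i = arccos(0.31483) = 71.650°.
sin r = sin 71.650°/1.339 = 0.70885; r = 45.141°.
D_min = 2·71.650° − 6·45.141° + 360° = 232.451°.
Rainbow angle = D_min − 180° = 52.451°.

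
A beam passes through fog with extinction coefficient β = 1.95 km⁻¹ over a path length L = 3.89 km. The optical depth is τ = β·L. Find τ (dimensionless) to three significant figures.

τ = β·L = 1.95 × 3.89 = 7.5855.

7.59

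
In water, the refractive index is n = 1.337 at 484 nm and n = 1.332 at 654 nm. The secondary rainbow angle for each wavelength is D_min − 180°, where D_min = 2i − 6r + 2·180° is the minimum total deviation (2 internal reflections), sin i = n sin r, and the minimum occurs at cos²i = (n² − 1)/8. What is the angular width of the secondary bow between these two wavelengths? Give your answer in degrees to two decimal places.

At 484 nm (n = 1.337): cos²i = 0.09845 → i = 71.714°, r = 45.249°, D_min = 231.934°, rainbow angle = 51.934°.
At 654 nm (n = 1.332): cos²i = 0.09678 → i = 71.875°, r = 45.520°, D_min = 230.628°, rainbow angle = 50.628°.
Angular width = |51.934° − 50.628°| = 1.305°.

1.31°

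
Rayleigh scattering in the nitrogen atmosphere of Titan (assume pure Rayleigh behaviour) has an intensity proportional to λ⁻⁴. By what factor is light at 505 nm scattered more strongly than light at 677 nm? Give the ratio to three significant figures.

3.23

Rayleigh scattering ∝ λ⁻⁴, so the ratio of coefficients is the inverse fourth power of the wavelength ratio.
σ(505)/σ(677) = (677/505)⁴ = (1.3406)⁴ = 3.23.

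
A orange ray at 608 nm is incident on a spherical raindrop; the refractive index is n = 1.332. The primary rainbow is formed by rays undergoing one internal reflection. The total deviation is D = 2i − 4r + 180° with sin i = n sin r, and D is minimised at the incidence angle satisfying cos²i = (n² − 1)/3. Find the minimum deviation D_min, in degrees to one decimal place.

137.8°

cos²i = (1.77422 − 1)/3 = 0.25807; i = arccos(0.50801) = 59.469°.
sin r = sin 59.469°/1.332 = 0.64666; r = 40.290°.
D_min = 2·59.469° − 4·40.290° + 180° = 137.776°.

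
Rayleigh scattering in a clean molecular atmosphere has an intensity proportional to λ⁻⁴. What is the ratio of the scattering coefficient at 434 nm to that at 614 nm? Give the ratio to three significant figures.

Rayleigh scattering ∝ λ⁻⁴, so the ratio of coefficients is the inverse fourth power of the wavelength ratio.
σ(434)/σ(614) = (614/434)⁴ = (1.4147)⁴ = 4.006.

4.01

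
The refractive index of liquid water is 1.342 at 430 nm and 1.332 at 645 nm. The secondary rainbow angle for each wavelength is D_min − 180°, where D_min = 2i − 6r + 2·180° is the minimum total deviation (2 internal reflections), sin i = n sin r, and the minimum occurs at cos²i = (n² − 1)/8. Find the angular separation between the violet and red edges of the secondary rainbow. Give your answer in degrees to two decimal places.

2.59°

At 430 nm (n = 1.342): cos²i = 0.10012 → i = 71.554°, r = 44.981°, D_min = 233.222°, rainbow angle = 53.222°.
At 645 nm (n = 1.332): cos²i = 0.09678 → i = 71.875°, r = 45.520°, D_min = 230.628°, rainbow angle = 50.628°.
Angular width = |53.222° − 50.628°| = 2.594°.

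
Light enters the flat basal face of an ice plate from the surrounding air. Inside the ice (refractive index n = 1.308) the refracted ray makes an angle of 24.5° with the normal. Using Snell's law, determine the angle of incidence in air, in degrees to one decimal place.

Snell: sin θ_i = n · sin θ_r = 1.308 × sin 24.5° = 1.308 × 0.4147 = 0.5424.
θ_i = arcsin(0.5424) = 32.85°.

32.8°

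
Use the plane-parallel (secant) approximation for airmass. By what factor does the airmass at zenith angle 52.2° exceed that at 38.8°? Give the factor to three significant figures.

X(52.2°)/X(38.8°) = sec 52.2° / sec 38.8° = cos 38.8° / cos 52.2° = 0.7793/0.6129 = 1.2715.

1.27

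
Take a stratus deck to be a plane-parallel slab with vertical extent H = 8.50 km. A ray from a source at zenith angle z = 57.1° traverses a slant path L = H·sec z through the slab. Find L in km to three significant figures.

15.6 km

sec z = 1/cos 57.1° = 1.8410.
L = 8.50 × 1.8410 = 15.649 km.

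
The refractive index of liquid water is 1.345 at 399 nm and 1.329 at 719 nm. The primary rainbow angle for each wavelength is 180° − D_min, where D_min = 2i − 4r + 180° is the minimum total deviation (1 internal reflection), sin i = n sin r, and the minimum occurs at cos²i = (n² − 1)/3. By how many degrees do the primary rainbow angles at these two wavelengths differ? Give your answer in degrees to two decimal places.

2.30°

At 399 nm (n = 1.345): cos²i = 0.26967 → i = 58.715°, r = 39.448°, D_min = 139.635°, rainbow angle = 40.365°.
At 719 nm (n = 1.329): cos²i = 0.25541 → i = 59.643°, r = 40.487°, D_min = 137.337°, rainbow angle = 42.663°.
Angular width = |40.365° − 42.663°| = 2.299°.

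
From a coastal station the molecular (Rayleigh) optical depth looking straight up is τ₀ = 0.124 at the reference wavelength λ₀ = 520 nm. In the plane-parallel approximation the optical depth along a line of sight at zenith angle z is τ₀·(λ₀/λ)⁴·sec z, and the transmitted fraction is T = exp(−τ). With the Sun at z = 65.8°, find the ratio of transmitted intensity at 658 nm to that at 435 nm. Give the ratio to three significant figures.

1.65

Airmass: sec 65.8° = 2.4395.
τ(658 nm) = 0.124 × (520/658)⁴ × 2.4395 = 0.124 × 0.3900 × 2.4395 = 0.1180.
τ(435 nm) = 0.124 × (520/435)⁴ × 2.4395 = 0.124 × 2.0420 × 2.4395 = 0.6177.
T(658)/T(435) = exp(τ_B − τ_A) = exp(0.4997) = 1.6482.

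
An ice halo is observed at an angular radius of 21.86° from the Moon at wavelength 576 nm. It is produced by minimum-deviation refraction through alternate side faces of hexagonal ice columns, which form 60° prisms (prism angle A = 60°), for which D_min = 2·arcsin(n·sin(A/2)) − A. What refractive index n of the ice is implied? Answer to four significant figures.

1.310

Rearranging: n = sin((D_min + A)/2) / sin(A/2).
(D_min + A)/2 = (21.86° + 60°)/2 = 40.930°.
n = sin 40.930° / sin 30° = 0.6551 / 0.5000 = 1.3103.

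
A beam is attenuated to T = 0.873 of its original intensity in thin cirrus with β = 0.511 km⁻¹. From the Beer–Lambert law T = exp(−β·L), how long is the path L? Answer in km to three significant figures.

Beer–Lambert: T = exp(−βL) ⇒ L = −ln(T)/β = −ln(0.873)/0.511 = 0.1358/0.511 = 0.2658 km.

0.266 km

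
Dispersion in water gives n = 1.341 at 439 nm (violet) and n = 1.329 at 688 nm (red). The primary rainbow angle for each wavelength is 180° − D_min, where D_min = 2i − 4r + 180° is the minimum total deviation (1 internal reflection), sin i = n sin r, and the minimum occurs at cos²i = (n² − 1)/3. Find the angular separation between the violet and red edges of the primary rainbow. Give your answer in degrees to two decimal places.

At 439 nm (n = 1.341): cos²i = 0.26609 → i = 58.946°, r = 39.705°, D_min = 139.071°, rainbow angle = 40.929°.
At 688 nm (n = 1.329): cos²i = 0.25541 → i = 59.643°, r = 40.487°, D_min = 137.337°, rainbow angle = 42.663°.
Angular width = |40.929° − 42.663°| = 1.735°.

1.73°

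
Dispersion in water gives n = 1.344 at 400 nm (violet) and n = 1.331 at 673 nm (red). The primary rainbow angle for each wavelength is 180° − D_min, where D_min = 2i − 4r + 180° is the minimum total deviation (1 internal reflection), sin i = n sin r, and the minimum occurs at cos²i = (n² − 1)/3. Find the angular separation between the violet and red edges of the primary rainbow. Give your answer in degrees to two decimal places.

1.86°

At 400 nm (n = 1.344): cos²i = 0.26878 → i = 58.772°, r = 39.512°, D_min = 139.495°, rainbow angle = 40.505°.
At 673 nm (n = 1.331): cos²i = 0.25719 → i = 59.527°, r = 40.356°, D_min = 137.630°, rainbow angle = 42.370°.
Angular width = |40.505° − 42.370°| = 1.865°.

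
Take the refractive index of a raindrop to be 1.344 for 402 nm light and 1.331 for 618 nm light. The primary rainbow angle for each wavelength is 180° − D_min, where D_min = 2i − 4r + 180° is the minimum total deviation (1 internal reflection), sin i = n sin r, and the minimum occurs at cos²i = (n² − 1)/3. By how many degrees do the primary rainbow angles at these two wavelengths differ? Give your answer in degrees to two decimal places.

1.86°

At 402 nm (n = 1.344): cos²i = 0.26878 → i = 58.772°, r = 39.512°, D_min = 139.495°, rainbow angle = 40.505°.
At 618 nm (n = 1.331): cos²i = 0.25719 → i = 59.527°, r = 40.356°, D_min = 137.630°, rainbow angle = 42.370°.
Angular width = |40.505° − 42.370°| = 1.865°.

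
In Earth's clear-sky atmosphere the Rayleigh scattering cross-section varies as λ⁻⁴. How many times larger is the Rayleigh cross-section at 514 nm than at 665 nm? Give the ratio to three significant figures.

2.80

Rayleigh scattering ∝ λ⁻⁴, so the ratio of coefficients is the inverse fourth power of the wavelength ratio.
σ(514)/σ(665) = (665/514)⁴ = (1.2938)⁴ = 2.802.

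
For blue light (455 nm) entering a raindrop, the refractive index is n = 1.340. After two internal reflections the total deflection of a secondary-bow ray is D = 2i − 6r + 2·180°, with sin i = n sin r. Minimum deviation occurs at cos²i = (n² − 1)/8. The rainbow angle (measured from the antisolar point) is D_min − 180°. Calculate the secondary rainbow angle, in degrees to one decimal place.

cos²i = (1.79560 − 1)/8 = 0.09945; i = arccos(0.31536) = 71.618°.
sin r = sin 71.618°/1.340 = 0.70819; r = 45.088°.
D_min = 2·71.618° − 6·45.088° + 360° = 232.709°.
Rainbow angle = D_min − 180° = 52.709°.

52.7°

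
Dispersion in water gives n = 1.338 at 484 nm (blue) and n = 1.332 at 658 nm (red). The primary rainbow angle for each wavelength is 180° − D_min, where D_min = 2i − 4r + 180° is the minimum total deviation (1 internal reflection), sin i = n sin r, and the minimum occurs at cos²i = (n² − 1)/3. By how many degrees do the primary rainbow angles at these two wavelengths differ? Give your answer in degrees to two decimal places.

0.87°

At 484 nm (n = 1.338): cos²i = 0.26341 → i = 59.120°, r = 39.899°, D_min = 138.643°, rainbow angle = 41.357°.
At 658 nm (n = 1.332): cos²i = 0.25807 → i = 59.469°, r = 40.290°, D_min = 137.776°, rainbow angle = 42.224°.
Angular width = |41.357° − 42.224°| = 0.867°.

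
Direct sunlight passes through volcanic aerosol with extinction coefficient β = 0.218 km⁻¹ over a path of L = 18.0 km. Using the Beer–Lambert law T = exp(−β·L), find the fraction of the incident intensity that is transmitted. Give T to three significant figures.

0.0198

τ = β·L = 0.218 × 18.0 = 3.9240.
T = exp(−3.9240) = 0.0198.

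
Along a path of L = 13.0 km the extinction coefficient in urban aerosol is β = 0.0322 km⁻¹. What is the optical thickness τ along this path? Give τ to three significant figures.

τ = β·L = 0.0322 × 13.0 = 0.4186.

0.419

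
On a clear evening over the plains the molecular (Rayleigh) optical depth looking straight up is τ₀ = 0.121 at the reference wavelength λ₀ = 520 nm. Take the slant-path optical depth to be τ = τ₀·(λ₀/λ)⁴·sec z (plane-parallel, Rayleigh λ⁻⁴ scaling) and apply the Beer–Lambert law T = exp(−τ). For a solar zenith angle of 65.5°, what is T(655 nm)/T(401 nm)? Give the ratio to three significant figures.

2.03

Airmass: sec 65.5° = 2.4114.
τ(655 nm) = 0.121 × (520/655)⁴ × 2.4114 = 0.121 × 0.3972 × 2.4114 = 0.1159.
τ(401 nm) = 0.121 × (520/401)⁴ × 2.4114 = 0.121 × 2.8277 × 2.4114 = 0.8251.
T(655)/T(401) = exp(τ_B − τ_A) = exp(0.7092) = 2.0323.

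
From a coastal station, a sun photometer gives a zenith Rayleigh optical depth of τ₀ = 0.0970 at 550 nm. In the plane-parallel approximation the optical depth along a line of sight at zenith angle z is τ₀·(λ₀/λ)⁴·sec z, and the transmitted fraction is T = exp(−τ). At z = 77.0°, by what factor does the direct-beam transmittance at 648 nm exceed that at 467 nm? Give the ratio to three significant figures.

Airmass: sec 77.0° = 4.4454.
τ(648 nm) = 0.0970 × (550/648)⁴ × 4.4454 = 0.0970 × 0.5190 × 4.4454 = 0.2238.
τ(467 nm) = 0.0970 × (550/467)⁴ × 4.4454 = 0.0970 × 1.9239 × 4.4454 = 0.8296.
T(648)/T(467) = exp(τ_B − τ_A) = exp(0.6058) = 1.8327.

1.83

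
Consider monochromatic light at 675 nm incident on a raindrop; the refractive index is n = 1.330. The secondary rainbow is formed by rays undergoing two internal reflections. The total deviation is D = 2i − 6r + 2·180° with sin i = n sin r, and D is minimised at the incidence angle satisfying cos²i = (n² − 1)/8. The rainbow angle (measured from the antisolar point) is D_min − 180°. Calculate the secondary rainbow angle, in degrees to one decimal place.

cos²i = (1.76890 − 1)/8 = 0.09611; i = arccos(0.31002) = 71.940°.
sin r = sin 71.940°/1.330 = 0.71483; r = 45.630°.
D_min = 2·71.940° − 6·45.630° + 360° = 230.101°.
Rainbow angle = D_min − 180° = 50.101°.

50.1°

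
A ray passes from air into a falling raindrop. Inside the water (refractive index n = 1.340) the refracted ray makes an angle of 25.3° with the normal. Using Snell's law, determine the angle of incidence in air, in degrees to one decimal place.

Snell: sin θ_i = n · sin θ_r = 1.340 × sin 25.3° = 1.340 × 0.4274 = 0.5727.
θ_i = arcsin(0.5727) = 34.94°.

34.9°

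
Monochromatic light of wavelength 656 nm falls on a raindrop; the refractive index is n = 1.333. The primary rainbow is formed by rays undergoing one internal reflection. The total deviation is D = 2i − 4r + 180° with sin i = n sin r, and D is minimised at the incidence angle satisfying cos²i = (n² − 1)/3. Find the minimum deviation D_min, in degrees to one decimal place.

cos²i = (1.77689 − 1)/3 = 0.25896; i = arccos(0.50888) = 59.410°.
sin r = sin 59.410°/1.333 = 0.64579; r = 40.225°.
D_min = 2·59.410° − 4·40.225° + 180° = 137.922°.

137.9°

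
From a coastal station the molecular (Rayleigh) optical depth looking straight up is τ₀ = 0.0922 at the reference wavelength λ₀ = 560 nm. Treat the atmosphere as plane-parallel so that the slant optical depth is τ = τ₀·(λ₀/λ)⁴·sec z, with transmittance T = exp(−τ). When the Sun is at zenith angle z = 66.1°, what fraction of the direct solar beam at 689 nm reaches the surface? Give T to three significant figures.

sec 66.1° = 2.4683.
τ = 0.0922 × (560/689)⁴ × 2.4683 = 0.0922 × 0.4364 × 2.4683 = 0.0993.
T = exp(−0.0993) = 0.9055.

0.905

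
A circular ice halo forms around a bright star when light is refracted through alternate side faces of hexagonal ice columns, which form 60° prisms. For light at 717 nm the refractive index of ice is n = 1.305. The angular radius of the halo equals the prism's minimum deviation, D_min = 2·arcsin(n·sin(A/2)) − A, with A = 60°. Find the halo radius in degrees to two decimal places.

21.46°

n·sin(A/2) = 1.305 × sin 30° = 1.305 × 0.5000 = 0.6525.
D_min = 2·arcsin(0.6525) − 60° = 2 × 40.730° − 60° = 21.461°.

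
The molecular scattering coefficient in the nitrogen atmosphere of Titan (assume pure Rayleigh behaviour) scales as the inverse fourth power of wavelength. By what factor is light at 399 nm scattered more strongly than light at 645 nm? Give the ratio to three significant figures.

6.83

Rayleigh scattering ∝ λ⁻⁴, so the ratio of coefficients is the inverse fourth power of the wavelength ratio.
σ(399)/σ(645) = (645/399)⁴ = (1.6165)⁴ = 6.829.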